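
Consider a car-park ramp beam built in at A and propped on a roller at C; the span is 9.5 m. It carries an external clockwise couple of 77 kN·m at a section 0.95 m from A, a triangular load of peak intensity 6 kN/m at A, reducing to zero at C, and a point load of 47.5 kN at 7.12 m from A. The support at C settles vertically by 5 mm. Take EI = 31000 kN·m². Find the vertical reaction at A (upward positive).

R_A = 38.51 kN

Choose R_C as the redundant. The primary structure is the cantilever fixed at A.
Deflection at C on the released cantilever, summing each load's contribution:
  clockwise couple 77 at a = 0.95: M₀a(2L − a)/(2EI) = 660.2/EI
  triangular load, peak 6 at the fixed end: w₀L⁴/(30EI) = 1629/EI
  point load 47.5 at a = 7.12: Pa²(3L − a)/(6EI) = 8580/EI
  δ_0 = 10870/EI
Flexibility coefficient — unit upward force at C: δ_{CC} = L³/(3EI) = 285.8/EI.
With EI = 31000 kN·m²: δ_0 = 0.35063 m and δ_{CC} = 0.009219 m/kN.
Compatibility — the beam at C must follow the support down by 0.005 m: δ_0 − R_C·δ_{CC} = 0.005, so R_C = (0.35063 − 0.005)/0.009219 = 37.49 kN.
Vertical equilibrium: R_A = ΣP − R_C = 76 − 37.49 = 38.51 kN.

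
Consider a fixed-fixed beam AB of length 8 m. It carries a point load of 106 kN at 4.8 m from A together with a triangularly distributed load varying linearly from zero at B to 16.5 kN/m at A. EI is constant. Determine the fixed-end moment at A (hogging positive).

Release both end moments; the primary structure is a simply-supported span AB with redundants M_A and M_B.
On the primary (simply-supported) span, the end slopes from the loading are:
  at A: point load 106 at a = 4.8: Pab(L + b)/(6LEI) = 379.9/EI
  at B: point load 106 at a = 4.8: Pab(L + a)/(6LEI) = 434.2/EI
  at A: triangular load, peak 16.5: w₀L³/(45EI) = 187.7/EI
  at B: triangular load, peak 16.5: 7w₀L³/(360EI) = 164.3/EI
  θ_A0 = 567.6/EI,  θ_B0 = 598.4/EI
Flexibility coefficients: a unit moment at one end gives L/(3EI) there and L/(6EI) at the far end, so f₁₁ = f₂₂ = 2.667/EI and f₁₂ = f₂₁ = 1.333/EI.
Compatibility — zero rotation at each built-in end:
  2.667 M_A + 1.333 M_B = 567.6
  1.333 M_A + 2.667 M_B = 598.4
Solving the pair gives M_A = 134.2 kN·m and M_B = 157.3 kN·m (hogging).

M_A = 134.2 kN·m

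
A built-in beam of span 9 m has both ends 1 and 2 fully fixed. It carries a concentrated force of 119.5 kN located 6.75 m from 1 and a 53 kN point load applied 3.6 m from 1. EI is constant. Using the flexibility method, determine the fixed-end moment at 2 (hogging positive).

M_2 = 197 kN·m

Release both end moments; the primary structure is a simply-supported span 12 with redundants M_1 and M_2.
End rotations of the released simple span under the applied load (×1/EI):
  at 1: point load 119.5 at a = 6.75: Pab(L + b)/(6LEI) = 378.1/EI
  at 2: point load 119.5 at a = 6.75: Pab(L + a)/(6LEI) = 529.3/EI
  at 1: point load 53 at a = 3.6: Pab(L + b)/(6LEI) = 274.8/EI
  at 2: point load 53 at a = 3.6: Pab(L + a)/(6LEI) = 240.4/EI
  θ_10 = 652.9/EI,  θ_20 = 769.8/EI
Flexibility coefficients: a unit moment at one end gives L/(3EI) there and L/(6EI) at the far end, so f₁₁ = f₂₂ = 3/EI and f₁₂ = f₂₁ = 1.5/EI.
Compatibility — zero rotation at each built-in end:
  3 M_1 + 1.5 M_2 = 652.9
  1.5 M_1 + 3 M_2 = 769.8
Solving the pair gives M_1 = 119.1 kN·m and M_2 = 197 kN·m (hogging).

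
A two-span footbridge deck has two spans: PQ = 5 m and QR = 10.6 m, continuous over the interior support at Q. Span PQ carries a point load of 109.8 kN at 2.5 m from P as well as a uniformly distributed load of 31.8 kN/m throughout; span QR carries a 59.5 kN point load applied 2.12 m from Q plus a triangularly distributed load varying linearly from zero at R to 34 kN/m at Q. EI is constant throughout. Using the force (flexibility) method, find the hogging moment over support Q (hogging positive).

Release continuity at Q by inserting a hinge; the redundant is the internal moment M_Q. The primary structure is two simply-supported spans PQ and QR.
Rotations at Q on the released spans (each span's end-slope, ×1/EI):
  span PQ: point load 109.8 at a = 2.5: Pab(L + a)/(6LEI) = 171.6/EI
  span PQ: UDL 31.8: wL³/(24EI) = 165.6/EI
  span QR: point load 59.5 at a = 2.12: Pab(L + b)/(6LEI) = 320.9/EI
  span QR: triangular load, peak 34: w₀L³/(45EI) = 899.9/EI
  relative rotation θ_0 = (337.2 + 1221)/EI = 1558/EI
A unit hogging moment at Q produces rotation L₁/(3EI) + L₂/(3EI) = 5.2/EI.
Compatibility: M_Q·(L₁+L₂)/(3EI) = θ_0, giving M_Q = 299.6 kN·m (hogging).

M_Q = 299.6 kN·m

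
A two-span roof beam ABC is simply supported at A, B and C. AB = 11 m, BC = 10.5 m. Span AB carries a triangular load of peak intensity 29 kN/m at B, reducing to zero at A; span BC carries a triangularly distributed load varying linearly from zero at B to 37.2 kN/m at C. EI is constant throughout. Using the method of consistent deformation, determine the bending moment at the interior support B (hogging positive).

M_B = 236.5 kN·m

Take M_B as the redundant. Released structure: two simple spans AB and BC with a hinge at B.
Rotations at B on the released spans (each span's end-slope, ×1/EI):
  span AB: triangular load, peak 29: w₀L³/(45EI) = 857.8/EI
  span BC: triangular load, peak 37.2: 7w₀L³/(360EI) = 837.3/EI
  relative rotation θ_0 = (857.8 + 837.3)/EI = 1695/EI
A unit hogging moment at B produces rotation L₁/(3EI) + L₂/(3EI) = 7.167/EI.
Slope continuity at B: θ_0 = M_B·7.167/EI, so M_B = 1695/7.167 = 236.5 kN·m (hogging).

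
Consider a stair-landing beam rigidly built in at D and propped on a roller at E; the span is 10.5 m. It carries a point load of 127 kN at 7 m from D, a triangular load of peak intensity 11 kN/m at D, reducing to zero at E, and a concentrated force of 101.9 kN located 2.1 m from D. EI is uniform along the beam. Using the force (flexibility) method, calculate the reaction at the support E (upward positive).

Take the reaction at E as the redundant and release it; the primary structure is a cantilever fixed at D.
Free-end deflection of the primary structure under the applied loading (downward +):
  point load 127 at a = 7: Pa²(3L − a)/(6EI) = 25411/EI
  triangular load, peak 11 at the fixed end: w₀L⁴/(30EI) = 4457/EI
  point load 101.9 at a = 2.1: Pa²(3L − a)/(6EI) = 2202/EI
  δ_0 = 32069/EI
Tip deflection under a unit load at E: L³/(3EI) = 385.9/EI.
The prop prevents deflection at E: R_E = δ_0/δ_{EE} = 32069/385.9 = 83.11 kN.

R_E = 83.11 kN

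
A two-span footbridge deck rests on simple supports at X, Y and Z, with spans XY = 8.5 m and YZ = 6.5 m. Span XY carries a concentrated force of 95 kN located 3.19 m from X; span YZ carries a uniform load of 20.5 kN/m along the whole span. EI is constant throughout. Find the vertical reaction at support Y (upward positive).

Take M_Y as the redundant. Released structure: two simple spans XY and YZ with a hinge at Y.
End slopes at the hinge Y, treating each span as simply supported:
  span XY: point load 95 at a = 3.19: Pab(L + a)/(6LEI) = 368.9/EI
  span YZ: UDL 20.5: wL³/(24EI) = 234.6/EI
  relative rotation θ_0 = (368.9 + 234.6)/EI = 603.4/EI
A unit hogging moment at Y produces rotation L₁/(3EI) + L₂/(3EI) = 5/EI.
Compatibility: M_Y·(L₁+L₂)/(3EI) = θ_0, giving M_Y = 120.7 kN·m (hogging).
Span XY, ΣM about X with M_Y applied at Y: R_Y^{XY}·8.5 = 303.1 + 120.7, so R_Y^{XY} = 49.85 kN and R_X = 95 − 49.85 = 45.15 kN.
Span YZ, ΣM about Z: R_Y^{YZ}·6.5 = 433.1 + 120.7, so R_Y^{YZ} = 85.19 kN and R_Z = 133.2 − 85.19 = 48.06 kN.
R_Y = 49.85 + 85.19 = 135 kN.

R_Y = 135 kN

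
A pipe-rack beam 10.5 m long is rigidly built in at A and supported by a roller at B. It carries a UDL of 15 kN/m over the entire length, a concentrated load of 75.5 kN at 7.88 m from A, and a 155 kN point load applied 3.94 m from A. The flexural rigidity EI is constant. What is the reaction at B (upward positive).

R_B = 135.5 kN

Remove the prop at B; the released (primary) structure is a cantilever built in at A.
Free-end deflection of the primary structure under the applied loading (downward +):
  UDL 15: wL⁴/(8EI) = 22791/EI
  point load 75.5 at a = 7.88: Pa²(3L − a)/(6EI) = 18456/EI
  point load 155 at a = 3.94: Pa²(3L − a)/(6EI) = 11052/EI
  δ_0 = 52299/EI
Flexibility coefficient — unit upward force at B: δ_{BB} = L³/(3EI) = 385.9/EI.
The prop prevents deflection at B: R_B = δ_0/δ_{BB} = 52299/385.9 = 135.5 kN.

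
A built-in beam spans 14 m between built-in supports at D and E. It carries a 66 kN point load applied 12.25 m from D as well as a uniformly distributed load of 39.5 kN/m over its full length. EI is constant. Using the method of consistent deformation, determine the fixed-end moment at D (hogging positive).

Take the two fixed-end moments M_D, M_E as redundants; the released structure is the simple span DE.
End rotations of the released simple span under the applied load (×1/EI):
  at D: point load 66 at a = 12.25: Pab(L + b)/(6LEI) = 265.3/EI
  at E: point load 66 at a = 12.25: Pab(L + a)/(6LEI) = 442.1/EI
  at D: UDL 39.5: wL³/(24EI) = 4516/EI
  at E: UDL 39.5: wL³/(24EI) = 4516/EI
  θ_D0 = 4781/EI,  θ_E0 = 4958/EI
Flexibility coefficients: a unit moment at one end gives L/(3EI) there and L/(6EI) at the far end, so f₁₁ = f₂₂ = 4.667/EI and f₁₂ = f₂₁ = 2.333/EI.
Compatibility — zero rotation at each built-in end:
  4.667 M_D + 2.333 M_E = 4781
  2.333 M_D + 4.667 M_E = 4958
Solving the pair gives M_D = 657.8 kN·m and M_E = 733.6 kN·m (hogging).

M_D = 657.8 kN·m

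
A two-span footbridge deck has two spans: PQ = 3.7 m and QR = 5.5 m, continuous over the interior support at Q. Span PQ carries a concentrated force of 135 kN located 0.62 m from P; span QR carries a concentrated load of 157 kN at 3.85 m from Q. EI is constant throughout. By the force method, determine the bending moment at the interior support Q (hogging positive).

Release continuity at Q by inserting a hinge; the redundant is the internal moment M_Q. The primary structure is two simply-supported spans PQ and QR.
End slopes at the hinge Q, treating each span as simply supported:
  span PQ: point load 135 at a = 0.62: Pab(L + a)/(6LEI) = 50.17/EI
  span QR: point load 157 at a = 3.85: Pab(L + b)/(6LEI) = 216.1/EI
  relative rotation θ_0 = (50.17 + 216.1)/EI = 266.3/EI
A unit hogging moment at Q produces rotation L₁/(3EI) + L₂/(3EI) = 3.067/EI.
Compatibility: M_Q·(L₁+L₂)/(3EI) = θ_0, giving M_Q = 86.82 kN·m (hogging).

M_Q = 86.82 kN·m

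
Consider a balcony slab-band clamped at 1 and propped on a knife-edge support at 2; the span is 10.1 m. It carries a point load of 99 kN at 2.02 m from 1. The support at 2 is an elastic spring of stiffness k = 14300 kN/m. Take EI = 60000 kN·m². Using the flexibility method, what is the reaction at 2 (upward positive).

Remove the prop at 2; the released (primary) structure is a cantilever built in at 1.
Downward deflection at the released point 2 due to the loads:
  point load 99 at a = 2.02: Pa²(3L − a)/(6EI) = 1904/EI
Tip deflection under a unit load at 2: L³/(3EI) = 343.4/EI.
With EI = 60000 kN·m²: δ_0 = 0.031733 m and δ_{22} = 0.005724 m/kN.
Compatibility — the spring shortens by R_2/k under the reaction it provides: δ_0 − R_2·δ_{22} = R_2/k. With 1/k = 0.00007 m/kN, R_2 = δ_0 / (δ_{22} + 1/k) = 0.031733 / (0.005724 + 0.00007) = 5.477 kN.

R_2 = 5.477 kN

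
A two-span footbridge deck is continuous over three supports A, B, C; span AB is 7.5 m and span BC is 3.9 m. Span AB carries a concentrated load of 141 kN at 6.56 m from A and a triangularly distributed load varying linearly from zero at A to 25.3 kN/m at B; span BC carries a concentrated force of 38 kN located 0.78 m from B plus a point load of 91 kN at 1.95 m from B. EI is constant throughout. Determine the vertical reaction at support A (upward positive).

Take M_B as the redundant. Released structure: two simple spans AB and BC with a hinge at B.
Discontinuity in slope at B on the released structure — sum the simple-span end rotations:
  span AB: point load 141 at a = 6.56: Pab(L + a)/(6LEI) = 271.7/EI
  span AB: triangular load, peak 25.3: w₀L³/(45EI) = 237.2/EI
  span BC: point load 38 at a = 0.78: Pab(L + b)/(6LEI) = 27.74/EI
  span BC: point load 91 at a = 1.95: Pab(L + b)/(6LEI) = 86.51/EI
  relative rotation θ_0 = (508.8 + 114.2)/EI = 623.1/EI
A unit hogging moment at B produces rotation L₁/(3EI) + L₂/(3EI) = 3.8/EI.
Slope continuity at B: θ_0 = M_B·3.8/EI, so M_B = 623.1/3.8 = 164 kN·m (hogging).
Span AB, ΣM about A with M_B applied at B: R_B^{AB}·7.5 = 1399 + 164, so R_B^{AB} = 208.4 kN and R_A = 235.9 − 208.4 = 27.43 kN.

R_A = 27.43 kN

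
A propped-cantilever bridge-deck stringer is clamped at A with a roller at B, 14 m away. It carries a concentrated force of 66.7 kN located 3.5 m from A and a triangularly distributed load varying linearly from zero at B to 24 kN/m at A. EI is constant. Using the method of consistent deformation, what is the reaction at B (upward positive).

R_B = 39.33 kN

Release the roller at B. Primary structure: cantilever fixed at A.
Primary-structure tip deflection at B by superposition:
  point load 66.7 at a = 3.5: Pa²(3L − a)/(6EI) = 5243/EI
  triangular load, peak 24 at the fixed end: w₀L⁴/(30EI) = 30733/EI
  δ_0 = 35976/EI
Tip deflection under a unit load at B: L³/(3EI) = 914.7/EI.
The prop prevents deflection at B: R_B = δ_0/δ_{BB} = 35976/914.7 = 39.33 kN.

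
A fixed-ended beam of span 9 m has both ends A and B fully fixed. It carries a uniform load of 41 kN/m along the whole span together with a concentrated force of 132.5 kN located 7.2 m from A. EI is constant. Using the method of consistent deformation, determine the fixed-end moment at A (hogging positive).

M_A = 314.9 kN·m

Release both end moments; the primary structure is a simply-supported span AB with redundants M_A and M_B.
On the primary (simply-supported) span, the end slopes from the loading are:
  at A: UDL 41: wL³/(24EI) = 1245/EI
  at B: UDL 41: wL³/(24EI) = 1245/EI
  at A: point load 132.5 at a = 7.2: Pab(L + b)/(6LEI) = 343.4/EI
  at B: point load 132.5 at a = 7.2: Pab(L + a)/(6LEI) = 515.2/EI
  θ_A0 = 1589/EI,  θ_B0 = 1761/EI
Flexibility coefficients: a unit moment at one end gives L/(3EI) there and L/(6EI) at the far end, so f₁₁ = f₂₂ = 3/EI and f₁₂ = f₂₁ = 1.5/EI.
Compatibility — zero rotation at each built-in end:
  3 M_A + 1.5 M_B = 1589
  1.5 M_A + 3 M_B = 1761
Solving the pair gives M_A = 314.9 kN·m and M_B = 429.4 kN·m (hogging).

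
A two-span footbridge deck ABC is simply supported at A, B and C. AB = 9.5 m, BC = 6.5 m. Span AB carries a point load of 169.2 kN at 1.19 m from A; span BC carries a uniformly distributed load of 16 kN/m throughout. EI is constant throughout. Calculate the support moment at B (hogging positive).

M_B = 93.17 kN·m

Insert a hinge at B; M_B is the redundant, and each span becomes simply supported.
End slopes at the hinge B, treating each span as simply supported:
  span AB: point load 169.2 at a = 1.19: Pab(L + a)/(6LEI) = 313.8/EI
  span BC: UDL 16: wL³/(24EI) = 183.1/EI
  relative rotation θ_0 = (313.8 + 183.1)/EI = 496.9/EI
A unit hogging moment at B produces rotation L₁/(3EI) + L₂/(3EI) = 5.333/EI.
Slope continuity at B: θ_0 = M_B·5.333/EI, so M_B = 496.9/5.333 = 93.17 kN·m (hogging).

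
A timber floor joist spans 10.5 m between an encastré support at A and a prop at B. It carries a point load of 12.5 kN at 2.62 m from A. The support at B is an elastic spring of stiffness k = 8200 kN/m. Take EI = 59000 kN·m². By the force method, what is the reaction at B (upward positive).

Choose R_B as the redundant. The primary structure is the cantilever fixed at A.
Primary-structure tip deflection at B by superposition:
  point load 12.5 at a = 2.62: Pa²(3L − a)/(6EI) = 413/EI
Tip deflection under a unit load at B: L³/(3EI) = 385.9/EI.
With EI = 59000 kN·m²: δ_0 = 0.007 m and δ_{BB} = 0.00654 m/kN.
Compatibility — the spring shortens by R_B/k under the reaction it provides: δ_0 − R_B·δ_{BB} = R_B/k. With 1/k = 0.000122 m/kN, R_B = δ_0 / (δ_{BB} + 1/k) = 0.007 / (0.00654 + 0.000122) = 1.051 kN.

R_B = 1.051 kN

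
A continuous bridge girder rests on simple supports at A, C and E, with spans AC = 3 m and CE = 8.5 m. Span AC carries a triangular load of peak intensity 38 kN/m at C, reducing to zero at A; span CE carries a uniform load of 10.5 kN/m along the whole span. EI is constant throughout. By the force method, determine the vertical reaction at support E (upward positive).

R_E = 35.68 kN

Release continuity at C by inserting a hinge; the redundant is the internal moment M_C. The primary structure is two simply-supported spans AC and CE.
Discontinuity in slope at C on the released structure — sum the simple-span end rotations:
  span AC: triangular load, peak 38: w₀L³/(45EI) = 22.8/EI
  span CE: UDL 10.5: wL³/(24EI) = 268.7/EI
  relative rotation θ_0 = (22.8 + 268.7)/EI = 291.5/EI
A unit hogging moment at C produces rotation L₁/(3EI) + L₂/(3EI) = 3.833/EI.
Compatibility: M_C·(L₁+L₂)/(3EI) = θ_0, giving M_C = 76.04 kN·m (hogging).
Span CE, ΣM about E: R_C^{CE}·8.5 = 379.3 + 76.04, so R_C^{CE} = 53.57 kN and R_E = 89.25 − 53.57 = 35.68 kN.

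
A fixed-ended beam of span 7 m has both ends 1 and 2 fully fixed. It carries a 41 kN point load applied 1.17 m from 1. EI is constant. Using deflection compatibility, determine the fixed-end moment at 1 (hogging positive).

Take the two fixed-end moments M_1, M_2 as redundants; the released structure is the simple span 12.
Simple-span end rotations at 1 and 2 under the given loads:
  at 1: point load 41 at a = 1.17: Pab(L + b)/(6LEI) = 85.43/EI
  at 2: point load 41 at a = 1.17: Pab(L + a)/(6LEI) = 54.4/EI
  θ_10 = 85.43/EI,  θ_20 = 54.4/EI
Flexibility coefficients: a unit moment at one end gives L/(3EI) there and L/(6EI) at the far end, so f₁₁ = f₂₂ = 2.333/EI and f₁₂ = f₂₁ = 1.167/EI.
Compatibility — zero rotation at each built-in end:
  2.333 M_1 + 1.167 M_2 = 85.43
  1.167 M_1 + 2.333 M_2 = 54.4
Solving the pair gives M_1 = 33.27 kN·m and M_2 = 6.678 kN·m (hogging).

M_1 = 33.27 kN·m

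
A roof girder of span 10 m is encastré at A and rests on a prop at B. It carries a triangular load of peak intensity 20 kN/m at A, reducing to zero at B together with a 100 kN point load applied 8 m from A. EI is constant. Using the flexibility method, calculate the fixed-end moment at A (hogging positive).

Choose R_B as the redundant. The primary structure is the cantilever fixed at A.
Primary-structure tip deflection at B by superposition:
  triangular load, peak 20 at the fixed end: w₀L⁴/(30EI) = 6667/EI
  point load 100 at a = 8: Pa²(3L − a)/(6EI) = 23467/EI
  δ_0 = 30133/EI
Tip deflection under a unit load at B: L³/(3EI) = 333.3/EI.
The prop prevents deflection at B: R_B = δ_0/δ_{BB} = 30133/333.3 = 90.4 kN.
Moment equilibrium about A: M_A = Σ(load moments about A) − R_B·L = 1133 − 90.4×10 = 229.3 kN·m.

M_A = 229.3 kN·m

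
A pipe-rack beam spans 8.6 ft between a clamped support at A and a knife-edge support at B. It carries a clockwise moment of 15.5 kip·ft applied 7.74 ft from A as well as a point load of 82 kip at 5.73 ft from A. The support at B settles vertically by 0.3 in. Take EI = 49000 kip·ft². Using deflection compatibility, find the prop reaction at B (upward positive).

R_B = 39.37 kip

Choose R_B as the redundant. The primary structure is the cantilever fixed at A.
Deflection at B on the released cantilever, summing each load's contribution:
  clockwise couple 15.5 at a = 7.74: M₀a(2L − a)/(2EI) = 567.5/EI
  point load 82 at a = 5.73: Pa²(3L − a)/(6EI) = 9006/EI
  δ_0 = 9573/EI
Flexibility coefficient — unit upward force at B: δ_{BB} = L³/(3EI) = 212/EI.
With EI = 49000 kip·ft²: δ_0 = 0.19537 ft and δ_{BB} = 0.004327 ft/kip.
Compatibility — the beam at B must follow the support down by 0.025 ft: δ_0 − R_B·δ_{BB} = 0.025, so R_B = (0.19537 − 0.025)/0.004327 = 39.37 kip.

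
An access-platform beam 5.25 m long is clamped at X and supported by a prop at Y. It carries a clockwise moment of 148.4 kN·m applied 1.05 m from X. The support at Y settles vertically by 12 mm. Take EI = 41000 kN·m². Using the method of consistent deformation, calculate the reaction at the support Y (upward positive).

Take the reaction at Y as the redundant and release it; the primary structure is a cantilever fixed at X.
Downward deflection at the released point Y due to the loads:
  clockwise couple 148.4 at a = 1.05: M₀a(2L − a)/(2EI) = 736.2/EI
Tip deflection under a unit load at Y: L³/(3EI) = 48.23/EI.
With EI = 41000 kN·m²: δ_0 = 0.017957 m and δ_{YY} = 0.001176 m/kN.
Compatibility — the beam at Y must follow the support down by 0.012 m: δ_0 − R_Y·δ_{YY} = 0.012, so R_Y = (0.017957 − 0.012)/0.001176 = 5.064 kN.

R_Y = 5.064 kN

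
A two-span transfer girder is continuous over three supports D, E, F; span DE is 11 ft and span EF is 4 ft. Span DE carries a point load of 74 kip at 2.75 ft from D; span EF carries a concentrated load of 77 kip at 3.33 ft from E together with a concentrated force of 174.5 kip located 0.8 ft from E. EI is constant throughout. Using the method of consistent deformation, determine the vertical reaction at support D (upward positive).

Release continuity at E by inserting a hinge; the redundant is the internal moment M_E. The primary structure is two simply-supported spans DE and EF.
End slopes at the hinge E, treating each span as simply supported:
  span DE: point load 74 at a = 2.75: Pab(L + a)/(6LEI) = 349.8/EI
  span EF: point load 77 at a = 3.33: Pab(L + b)/(6LEI) = 33.43/EI
  span EF: point load 174.5 at a = 0.8: Pab(L + b)/(6LEI) = 134/EI
  relative rotation θ_0 = (349.8 + 167.4)/EI = 517.2/EI
A unit hogging moment at E produces rotation L₁/(3EI) + L₂/(3EI) = 5/EI.
Compatibility: M_E·(L₁+L₂)/(3EI) = θ_0, giving M_E = 103.4 kip·ft (hogging).
Span DE, ΣM about D with M_E applied at E: R_E^{DE}·11 = 203.5 + 103.4, so R_E^{DE} = 27.9 kip and R_D = 74 − 27.9 = 46.1 kip.

R_D = 46.1 kip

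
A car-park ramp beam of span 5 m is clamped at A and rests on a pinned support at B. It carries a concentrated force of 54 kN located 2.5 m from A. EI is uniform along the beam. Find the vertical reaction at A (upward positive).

R_A = 37.12 kN

Take the reaction at B as the redundant and release it; the primary structure is a cantilever fixed at A.
Deflection at B on the released cantilever, summing each load's contribution:
  point load 54 at a = 2.5: Pa²(3L − a)/(6EI) = 703.1/EI
Tip deflection under a unit load at B: L³/(3EI) = 41.67/EI.
Compatibility at B: δ_0 − R_B·δ_{BB} = 0, so R_B = 703.1/41.67 = 16.88 kN.
Vertical equilibrium: R_A = ΣP − R_B = 54 − 16.88 = 37.12 kN.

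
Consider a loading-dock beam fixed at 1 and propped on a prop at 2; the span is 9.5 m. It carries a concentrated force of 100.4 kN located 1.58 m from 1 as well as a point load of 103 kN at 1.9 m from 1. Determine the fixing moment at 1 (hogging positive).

Take the reaction at 2 as the redundant and release it; the primary structure is a cantilever fixed at 1.
Deflection at 2 on the released cantilever, summing each load's contribution:
  point load 100.4 at a = 1.58: Pa²(3L − a)/(6EI) = 1125/EI
  point load 103 at a = 1.9: Pa²(3L − a)/(6EI) = 1648/EI
  δ_0 = 2773/EI
Tip deflection under a unit load at 2: L³/(3EI) = 285.8/EI.
Compatibility at 2: δ_0 − R_2·δ_{22} = 0, so R_2 = 2773/285.8 = 9.703 kN.
Moment equilibrium about 1: M_1 = Σ(load moments about 1) − R_2·L = 354.3 − 9.703×9.5 = 262.2 kN·m.

M_1 = 262.2 kN·m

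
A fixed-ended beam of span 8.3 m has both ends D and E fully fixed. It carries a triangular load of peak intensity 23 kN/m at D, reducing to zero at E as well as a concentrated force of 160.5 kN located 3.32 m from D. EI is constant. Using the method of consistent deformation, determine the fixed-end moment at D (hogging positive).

Take the two fixed-end moments M_D, M_E as redundants; the released structure is the simple span DE.
End rotations of the released simple span under the applied load (×1/EI):
  at D: triangular load, peak 23: w₀L³/(45EI) = 292.2/EI
  at E: triangular load, peak 23: 7w₀L³/(360EI) = 255.7/EI
  at D: point load 160.5 at a = 3.32: Pab(L + b)/(6LEI) = 707.6/EI
  at E: point load 160.5 at a = 3.32: Pab(L + a)/(6LEI) = 619.2/EI
  θ_D0 = 999.9/EI,  θ_E0 = 874.9/EI
Flexibility coefficients: a unit moment at one end gives L/(3EI) there and L/(6EI) at the far end, so f₁₁ = f₂₂ = 2.767/EI and f₁₂ = f₂₁ = 1.383/EI.
Compatibility — zero rotation at each built-in end:
  2.767 M_D + 1.383 M_E = 999.9
  1.383 M_D + 2.767 M_E = 874.9
Solving the pair gives M_D = 271.1 kN·m and M_E = 180.7 kN·m (hogging).

M_D = 271.1 kN·m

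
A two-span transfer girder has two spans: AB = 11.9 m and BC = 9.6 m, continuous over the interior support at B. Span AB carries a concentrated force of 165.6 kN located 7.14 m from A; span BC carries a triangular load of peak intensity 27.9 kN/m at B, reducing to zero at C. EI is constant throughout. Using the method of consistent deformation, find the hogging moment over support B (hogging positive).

Insert a hinge at B; M_B is the redundant, and each span becomes simply supported.
Discontinuity in slope at B on the released structure — sum the simple-span end rotations:
  span AB: point load 165.6 at a = 7.14: Pab(L + a)/(6LEI) = 1501/EI
  span BC: triangular load, peak 27.9: w₀L³/(45EI) = 548.5/EI
  relative rotation θ_0 = (1501 + 548.5)/EI = 2049/EI
A unit hogging moment at B produces rotation L₁/(3EI) + L₂/(3EI) = 7.167/EI.
Compatibility: M_B·(L₁+L₂)/(3EI) = θ_0, giving M_B = 286 kN·m (hogging).

M_B = 286 kN·m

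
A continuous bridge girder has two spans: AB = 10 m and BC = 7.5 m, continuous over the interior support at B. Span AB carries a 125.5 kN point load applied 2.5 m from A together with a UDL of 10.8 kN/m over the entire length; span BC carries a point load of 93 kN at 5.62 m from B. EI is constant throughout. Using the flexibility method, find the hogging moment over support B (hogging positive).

Take M_B as the redundant. Released structure: two simple spans AB and BC with a hinge at B.
End slopes at the hinge B, treating each span as simply supported:
  span AB: point load 125.5 at a = 2.5: Pab(L + a)/(6LEI) = 490.2/EI
  span AB: UDL 10.8: wL³/(24EI) = 450/EI
  span BC: point load 93 at a = 5.62: Pab(L + b)/(6LEI) = 204.8/EI
  relative rotation θ_0 = (940.2 + 204.8)/EI = 1145/EI
A unit hogging moment at B produces rotation L₁/(3EI) + L₂/(3EI) = 5.833/EI.
Slope continuity at B: θ_0 = M_B·5.833/EI, so M_B = 1145/5.833 = 196.3 kN·m (hogging).

M_B = 196.3 kN·m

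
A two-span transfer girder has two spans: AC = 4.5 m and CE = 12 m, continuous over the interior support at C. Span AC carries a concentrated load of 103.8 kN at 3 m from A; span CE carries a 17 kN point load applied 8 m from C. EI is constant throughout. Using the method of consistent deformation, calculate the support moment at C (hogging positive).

Insert a hinge at C; M_C is the redundant, and each span becomes simply supported.
Discontinuity in slope at C on the released structure — sum the simple-span end rotations:
  span AC: point load 103.8 at a = 3: Pab(L + a)/(6LEI) = 129.8/EI
  span CE: point load 17 at a = 8: Pab(L + b)/(6LEI) = 120.9/EI
  relative rotation θ_0 = (129.8 + 120.9)/EI = 250.6/EI
A unit hogging moment at C produces rotation L₁/(3EI) + L₂/(3EI) = 5.5/EI.
Slope continuity at C: θ_0 = M_C·5.5/EI, so M_C = 250.6/5.5 = 45.57 kN·m (hogging).

M_C = 45.57 kN·m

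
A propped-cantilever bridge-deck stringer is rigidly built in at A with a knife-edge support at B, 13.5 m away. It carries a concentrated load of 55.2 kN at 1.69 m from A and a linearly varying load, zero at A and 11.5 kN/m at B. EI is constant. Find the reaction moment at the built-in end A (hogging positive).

M_A = 198.8 kN·m

Take the reaction at B as the redundant and release it; the primary structure is a cantilever fixed at A.
Primary-structure tip deflection at B by superposition:
  point load 55.2 at a = 1.69: Pa²(3L − a)/(6EI) = 1020/EI
  triangular load, peak 11.5 at the free end: 11w₀L⁴/(120EI) = 35014/EI
  δ_0 = 36034/EI
Flexibility coefficient — unit upward force at B: δ_{BB} = L³/(3EI) = 820.1/EI.
The prop prevents deflection at B: R_B = δ_0/δ_{BB} = 36034/820.1 = 43.94 kN.
Moment equilibrium about A: M_A = Σ(load moments about A) − R_B·L = 791.9 − 43.94×13.5 = 198.8 kN·m.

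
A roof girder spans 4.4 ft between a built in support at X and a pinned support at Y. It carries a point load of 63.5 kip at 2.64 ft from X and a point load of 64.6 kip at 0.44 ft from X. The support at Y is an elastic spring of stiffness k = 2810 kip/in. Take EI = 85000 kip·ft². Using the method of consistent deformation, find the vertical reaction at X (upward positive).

R_X = 102 kip

Take the reaction at Y as the redundant and release it; the primary structure is a cantilever fixed at X.
Primary-structure tip deflection at Y by superposition:
  point load 63.5 at a = 2.64: Pa²(3L − a)/(6EI) = 778.9/EI
  point load 64.6 at a = 0.44: Pa²(3L − a)/(6EI) = 26.6/EI
  δ_0 = 805.5/EI
Tip deflection under a unit load at Y: L³/(3EI) = 28.39/EI.
With EI = 85000 kip·ft²: δ_0 = 0.009477 ft and δ_{YY} = 0.000334 ft/kip.
Compatibility — the spring shortens by R_Y/k under the reaction it provides: δ_0 − R_Y·δ_{YY} = R_Y/k. With 1/k = 1/(2810×12) ft/kip = 0.00003 ft/kip, R_Y = δ_0 / (δ_{YY} + 1/k) = 0.009477 / (0.000334 + 0.00003) = 26.06 kip.
Vertical equilibrium: R_X = ΣP − R_Y = 128.1 − 26.06 = 102 kip.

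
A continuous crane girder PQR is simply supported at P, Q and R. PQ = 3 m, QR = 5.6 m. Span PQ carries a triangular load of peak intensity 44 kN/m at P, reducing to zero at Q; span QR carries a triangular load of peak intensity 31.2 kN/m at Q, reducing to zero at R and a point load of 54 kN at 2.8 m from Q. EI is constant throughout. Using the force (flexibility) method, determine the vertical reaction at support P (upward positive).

R_P = 14.85 kN

Take M_Q as the redundant. Released structure: two simple spans PQ and QR with a hinge at Q.
Rotations at Q on the released spans (each span's end-slope, ×1/EI):
  span PQ: triangular load, peak 44: 7w₀L³/(360EI) = 23.1/EI
  span QR: triangular load, peak 31.2: w₀L³/(45EI) = 121.8/EI
  span QR: point load 54 at a = 2.8: Pab(L + b)/(6LEI) = 105.8/EI
  relative rotation θ_0 = (23.1 + 227.6)/EI = 250.7/EI
A unit hogging moment at Q produces rotation L₁/(3EI) + L₂/(3EI) = 2.867/EI.
Slope continuity at Q: θ_0 = M_Q·2.867/EI, so M_Q = 250.7/2.867 = 87.45 kN·m (hogging).
Span PQ, ΣM about P with M_Q applied at Q: R_Q^{PQ}·3 = 66 + 87.45, so R_Q^{PQ} = 51.15 kN and R_P = 66 − 51.15 = 14.85 kN.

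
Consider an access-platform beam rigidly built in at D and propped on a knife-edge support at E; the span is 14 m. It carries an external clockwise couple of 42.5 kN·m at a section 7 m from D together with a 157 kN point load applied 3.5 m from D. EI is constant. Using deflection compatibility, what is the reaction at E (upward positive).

R_E = 16.91 kN

Release the roller at E. Primary structure: cantilever fixed at D.
Downward deflection at the released point E due to the loads:
  clockwise couple 42.5 at a = 7: M₀a(2L − a)/(2EI) = 3124/EI
  point load 157 at a = 3.5: Pa²(3L − a)/(6EI) = 12341/EI
  δ_0 = 15465/EI
Tip deflection under a unit load at E: L³/(3EI) = 914.7/EI.
Compatibility at E: δ_0 − R_E·δ_{EE} = 0, so R_E = 15465/914.7 = 16.91 kN.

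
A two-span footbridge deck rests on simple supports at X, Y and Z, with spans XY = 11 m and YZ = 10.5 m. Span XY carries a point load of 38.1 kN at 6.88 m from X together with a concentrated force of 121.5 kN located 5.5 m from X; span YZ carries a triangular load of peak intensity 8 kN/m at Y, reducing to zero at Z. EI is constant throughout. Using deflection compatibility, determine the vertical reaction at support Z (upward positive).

Insert a hinge at Y; M_Y is the redundant, and each span becomes simply supported.
Rotations at Y on the released spans (each span's end-slope, ×1/EI):
  span XY: point load 38.1 at a = 6.88: Pab(L + a)/(6LEI) = 292.6/EI
  span XY: point load 121.5 at a = 5.5: Pab(L + a)/(6LEI) = 918.8/EI
  span YZ: triangular load, peak 8: w₀L³/(45EI) = 205.8/EI
  relative rotation θ_0 = (1211 + 205.8)/EI = 1417/EI
A unit hogging moment at Y produces rotation L₁/(3EI) + L₂/(3EI) = 7.167/EI.
Slope continuity at Y: θ_0 = M_Y·7.167/EI, so M_Y = 1417/7.167 = 197.8 kN·m (hogging).
Span YZ, ΣM about Z: R_Y^{YZ}·10.5 = 294 + 197.8, so R_Y^{YZ} = 46.83 kN and R_Z = 42 − 46.83 = -4.833 kN.

R_Z = -4.833 kN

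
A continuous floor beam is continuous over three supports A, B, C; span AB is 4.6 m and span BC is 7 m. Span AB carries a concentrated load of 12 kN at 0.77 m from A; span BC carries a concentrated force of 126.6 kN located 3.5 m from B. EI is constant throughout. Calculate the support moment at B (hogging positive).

M_B = 102.1 kN·m

Insert a hinge at B; M_B is the redundant, and each span becomes simply supported.
Rotations at B on the released spans (each span's end-slope, ×1/EI):
  span AB: point load 12 at a = 0.77: Pab(L + a)/(6LEI) = 6.886/EI
  span BC: point load 126.6 at a = 3.5: Pab(L + b)/(6LEI) = 387.7/EI
  relative rotation θ_0 = (6.886 + 387.7)/EI = 394.6/EI
A unit hogging moment at B produces rotation L₁/(3EI) + L₂/(3EI) = 3.867/EI.
Slope continuity at B: θ_0 = M_B·3.867/EI, so M_B = 394.6/3.867 = 102.1 kN·m (hogging).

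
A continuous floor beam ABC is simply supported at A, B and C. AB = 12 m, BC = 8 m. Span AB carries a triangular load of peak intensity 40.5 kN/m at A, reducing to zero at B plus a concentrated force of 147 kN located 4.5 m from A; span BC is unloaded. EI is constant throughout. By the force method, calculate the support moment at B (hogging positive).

Insert a hinge at B; M_B is the redundant, and each span becomes simply supported.
Rotations at B on the released spans (each span's end-slope, ×1/EI):
  span AB: triangular load, peak 40.5: 7w₀L³/(360EI) = 1361/EI
  span AB: point load 147 at a = 4.5: Pab(L + a)/(6LEI) = 1137/EI
  relative rotation θ_0 = (2498 + 0)/EI = 2498/EI
A unit hogging moment at B produces rotation L₁/(3EI) + L₂/(3EI) = 6.667/EI.
Slope continuity at B: θ_0 = M_B·6.667/EI, so M_B = 2498/6.667 = 374.7 kN·m (hogging).

M_B = 374.7 kN·m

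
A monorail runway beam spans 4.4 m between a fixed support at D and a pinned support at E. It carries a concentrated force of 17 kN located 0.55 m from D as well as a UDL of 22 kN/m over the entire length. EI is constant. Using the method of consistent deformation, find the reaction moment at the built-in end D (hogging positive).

M_D = 60.91 kN·m

Release the roller at E. Primary structure: cantilever fixed at D.
Primary-structure tip deflection at E by superposition:
  point load 17 at a = 0.55: Pa²(3L − a)/(6EI) = 10.84/EI
  UDL 22: wL⁴/(8EI) = 1031/EI
  δ_0 = 1042/EI
Tip deflection under a unit load at E: L³/(3EI) = 28.39/EI.
Compatibility at E: δ_0 − R_E·δ_{EE} = 0, so R_E = 1042/28.39 = 36.68 kN.
Moment equilibrium about D: M_D = Σ(load moments about D) − R_E·L = 222.3 − 36.68×4.4 = 60.91 kN·m.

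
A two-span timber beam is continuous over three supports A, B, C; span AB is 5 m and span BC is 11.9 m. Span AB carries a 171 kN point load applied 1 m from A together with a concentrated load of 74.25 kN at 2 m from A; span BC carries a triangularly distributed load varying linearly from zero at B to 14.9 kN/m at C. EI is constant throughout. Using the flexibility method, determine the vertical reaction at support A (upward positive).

Insert a hinge at B; M_B is the redundant, and each span becomes simply supported.
End slopes at the hinge B, treating each span as simply supported:
  span AB: point load 171 at a = 1: Pab(L + a)/(6LEI) = 136.8/EI
  span AB: point load 74.25 at a = 2: Pab(L + a)/(6LEI) = 104/EI
  span BC: triangular load, peak 14.9: 7w₀L³/(360EI) = 488.2/EI
  relative rotation θ_0 = (240.8 + 488.2)/EI = 729/EI
A unit hogging moment at B produces rotation L₁/(3EI) + L₂/(3EI) = 5.633/EI.
Compatibility: M_B·(L₁+L₂)/(3EI) = θ_0, giving M_B = 129.4 kN·m (hogging).
Span AB, ΣM about A with M_B applied at B: R_B^{AB}·5 = 319.5 + 129.4, so R_B^{AB} = 89.78 kN and R_A = 245.2 − 89.78 = 155.5 kN.

R_A = 155.5 kN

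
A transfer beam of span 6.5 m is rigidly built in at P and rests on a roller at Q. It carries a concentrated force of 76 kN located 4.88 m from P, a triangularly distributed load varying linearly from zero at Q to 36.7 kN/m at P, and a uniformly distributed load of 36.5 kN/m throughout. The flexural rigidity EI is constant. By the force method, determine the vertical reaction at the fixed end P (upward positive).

R_P = 271.5 kN

Choose R_Q as the redundant. The primary structure is the cantilever fixed at P.
Deflection at Q on the released cantilever, summing each load's contribution:
  point load 76 at a = 4.88: Pa²(3L − a)/(6EI) = 4410/EI
  triangular load, peak 36.7 at the fixed end: w₀L⁴/(30EI) = 2184/EI
  UDL 36.5: wL⁴/(8EI) = 8144/EI
  δ_0 = 14738/EI
Tip deflection under a unit load at Q: L³/(3EI) = 91.54/EI.
The prop prevents deflection at Q: R_Q = δ_0/δ_{QQ} = 14738/91.54 = 161 kN.
Vertical equilibrium: R_P = ΣP − R_Q = 432.5 − 161 = 271.5 kN.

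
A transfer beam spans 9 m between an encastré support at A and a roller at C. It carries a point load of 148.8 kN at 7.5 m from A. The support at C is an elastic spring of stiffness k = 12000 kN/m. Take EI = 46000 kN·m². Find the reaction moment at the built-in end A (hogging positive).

Take the reaction at C as the redundant and release it; the primary structure is a cantilever fixed at A.
Deflection at C on the released cantilever, summing each load's contribution:
  point load 148.8 at a = 7.5: Pa²(3L − a)/(6EI) = 27202/EI
Flexibility coefficient — unit upward force at C: δ_{CC} = L³/(3EI) = 243/EI.
With EI = 46000 kN·m²: δ_0 = 0.59136 m and δ_{CC} = 0.005283 m/kN.
Compatibility — the spring shortens by R_C/k under the reaction it provides: δ_0 − R_C·δ_{CC} = R_C/k. With 1/k = 0.000083 m/kN, R_C = δ_0 / (δ_{CC} + 1/k) = 0.59136 / (0.005283 + 0.000083) = 110.2 kN.
Moment equilibrium about A: M_A = Σ(load moments about A) − R_C·L = 1116 − 110.2×9 = 124.1 kN·m.

M_A = 124.1 kN·m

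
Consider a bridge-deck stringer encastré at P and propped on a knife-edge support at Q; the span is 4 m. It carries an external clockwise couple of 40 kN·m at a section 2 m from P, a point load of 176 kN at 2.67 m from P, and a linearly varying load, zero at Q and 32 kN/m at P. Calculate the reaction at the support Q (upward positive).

R_Q = 115.5 kN

Take the reaction at Q as the redundant and release it; the primary structure is a cantilever fixed at P.
Deflection at Q on the released cantilever, summing each load's contribution:
  clockwise couple 40 at a = 2: M₀a(2L − a)/(2EI) = 240/EI
  point load 176 at a = 2.67: Pa²(3L − a)/(6EI) = 1951/EI
  triangular load, peak 32 at the fixed end: w₀L⁴/(30EI) = 273.1/EI
  δ_0 = 2464/EI
Tip deflection under a unit load at Q: L³/(3EI) = 21.33/EI.
Compatibility at Q: δ_0 − R_Q·δ_{QQ} = 0, so R_Q = 2464/21.33 = 115.5 kN.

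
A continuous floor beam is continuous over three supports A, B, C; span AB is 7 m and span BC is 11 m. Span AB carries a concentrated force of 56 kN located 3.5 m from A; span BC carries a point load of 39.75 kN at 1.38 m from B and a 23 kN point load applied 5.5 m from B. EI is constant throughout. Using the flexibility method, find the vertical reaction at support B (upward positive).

R_B = 94.15 kN

Take M_B as the redundant. Released structure: two simple spans AB and BC with a hinge at B.
End slopes at the hinge B, treating each span as simply supported:
  span AB: point load 56 at a = 3.5: Pab(L + a)/(6LEI) = 171.5/EI
  span BC: point load 39.75 at a = 1.38: Pab(L + b)/(6LEI) = 164.9/EI
  span BC: point load 23 at a = 5.5: Pab(L + b)/(6LEI) = 173.9/EI
  relative rotation θ_0 = (171.5 + 338.8)/EI = 510.3/EI
A unit hogging moment at B produces rotation L₁/(3EI) + L₂/(3EI) = 6/EI.
Slope continuity at B: θ_0 = M_B·6/EI, so M_B = 510.3/6 = 85.05 kN·m (hogging).
Span AB, ΣM about A with M_B applied at B: R_B^{AB}·7 = 196 + 85.05, so R_B^{AB} = 40.15 kN and R_A = 56 − 40.15 = 15.85 kN.
Span BC, ΣM about C: R_B^{BC}·11 = 508.9 + 85.05, so R_B^{BC} = 54 kN and R_C = 62.75 − 54 = 8.755 kN.
R_B = 40.15 + 54 = 94.15 kN.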